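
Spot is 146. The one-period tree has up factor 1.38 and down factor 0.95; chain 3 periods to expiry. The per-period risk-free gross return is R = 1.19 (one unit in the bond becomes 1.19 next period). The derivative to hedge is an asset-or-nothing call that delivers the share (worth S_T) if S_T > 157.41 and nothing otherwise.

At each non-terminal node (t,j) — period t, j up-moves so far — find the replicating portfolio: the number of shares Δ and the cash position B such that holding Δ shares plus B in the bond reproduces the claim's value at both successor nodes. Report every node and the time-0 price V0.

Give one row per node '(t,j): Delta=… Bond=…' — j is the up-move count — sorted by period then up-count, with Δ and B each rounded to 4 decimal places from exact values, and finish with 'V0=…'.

(0,0): Delta=1.2749 Bond=-46.5440
(1,0): Delta=1.7793 Bond=-125.3503
(1,1): Delta=1.0000 Bond=0.0000
(2,0): Delta=3.2093 Bond=-337.5883
(2,1): Delta=1.0000 Bond=0.0000
(2,2): Delta=1.0000 Bond=0.0000
V0=139.5918

Since d<R<u, set p* = (R−d)/(u−d) = 0.5581; price each node as the discounted p*-expectation of its children.
At expiry t=3: V(3,0)=0.0000, V(3,1)=181.8357, V(3,2)=264.1403, V(3,3)=383.6985
(2,0): S=131.7650. Δ = (V_up−V_dn)/(S_up−S_dn) = (181.8357−0.0000)/(181.8357−125.1767) = 3.2093. V = [p*·181.8357 + (1−p*)·0.0000]/1.19 = 85.2855. B = V − Δ·S = -337.5883.
(2,1): S=191.4060. Δ = (V_up−V_dn)/(S_up−S_dn) = (264.1403−181.8357)/(264.1403−181.8357) = 1.0000. V = [p*·264.1403 + (1−p*)·181.8357]/1.19 = 191.4060. B = V − Δ·S = 0.0000.
(2,2): S=278.0424. Δ = (V_up−V_dn)/(S_up−S_dn) = (383.6985−264.1403)/(383.6985−264.1403) = 1.0000. V = [p*·383.6985 + (1−p*)·264.1403]/1.19 = 278.0424. B = V − Δ·S = 0.0000.
(1,0): S=138.7000. Δ = (V_up−V_dn)/(S_up−S_dn) = (191.4060−85.2855)/(191.4060−131.7650) = 1.7793. V = [p*·191.4060 + (1−p*)·85.2855]/1.19 = 121.4416. B = V − Δ·S = -125.3503.
(1,1): S=201.4800. Δ = (V_up−V_dn)/(S_up−S_dn) = (278.0424−191.4060)/(278.0424−191.4060) = 1.0000. V = [p*·278.0424 + (1−p*)·191.4060]/1.19 = 201.4800. B = V − Δ·S = 0.0000.
(0,0): S=146.0000. Δ = (V_up−V_dn)/(S_up−S_dn) = (201.4800−121.4416)/(201.4800−138.7000) = 1.2749. V = [p*·201.4800 + (1−p*)·121.4416]/1.19 = 139.5918. B = V − Δ·S = -46.5440.
Check: Δ(0,0)·S0 + B(0,0) = 139.5918 = V0.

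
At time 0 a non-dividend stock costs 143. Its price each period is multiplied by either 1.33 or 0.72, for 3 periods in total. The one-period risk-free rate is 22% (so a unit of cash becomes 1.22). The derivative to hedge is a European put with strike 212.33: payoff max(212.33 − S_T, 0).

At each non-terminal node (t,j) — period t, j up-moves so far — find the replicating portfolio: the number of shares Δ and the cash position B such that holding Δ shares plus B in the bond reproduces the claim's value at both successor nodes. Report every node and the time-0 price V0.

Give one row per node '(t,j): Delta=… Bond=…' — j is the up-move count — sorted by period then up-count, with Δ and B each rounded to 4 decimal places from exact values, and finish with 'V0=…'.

No-arbitrage ⇒ martingale measure with p* = (R−d)/(u−d) = 0.8197.
Payoff layer (t=3): V(3,0)=158.9555, V(3,1)=113.7355, V(3,2)=30.2041, V(3,3)=0.0000
Node (2,0) S=74.1312: V=(p*·113.7355+(1−p*)·158.9555)/1.22=99.9098; Δ=(113.7355−158.9555)/(98.5945−53.3745)=-1.0000; B=V−Δ·S=174.0410
Node (2,1) S=136.9368: V=(p*·30.2041+(1−p*)·113.7355)/1.22=37.1042; Δ=(30.2041−113.7355)/(182.1259−98.5945)=-1.0000; B=V−Δ·S=174.0410
Node (2,2) S=252.9527: V=(p*·0.0000+(1−p*)·30.2041)/1.22=4.4645; Δ=(0.0000−30.2041)/(336.4271−182.1259)=-0.1957; B=V−Δ·S=53.9793
Node (1,0) S=102.9600: V=(p*·37.1042+(1−p*)·99.9098)/1.22=39.6965; Δ=(37.1042−99.9098)/(136.9368−74.1312)=-1.0000; B=V−Δ·S=142.6565
Node (1,1) S=190.1900: V=(p*·4.4645+(1−p*)·37.1042)/1.22=8.4839; Δ=(4.4645−37.1042)/(252.9527−136.9368)=-0.2813; B=V−Δ·S=61.9916
Node (0,0) S=143.0000: V=(p*·8.4839+(1−p*)·39.6965)/1.22=11.5675; Δ=(8.4839−39.6965)/(190.1900−102.9600)=-0.3578; B=V−Δ·S=62.7359
Each (Δ,B) replicates both successor values, so the strategy is self-financing and V0 is arbitrage-free.

(0,0): Delta=-0.3578 Bond=62.7359
(1,0): Delta=-1.0000 Bond=142.6565
(1,1): Delta=-0.2813 Bond=61.9916
(2,0): Delta=-1.0000 Bond=174.0410
(2,1): Delta=-1.0000 Bond=174.0410
(2,2): Delta=-0.1957 Bond=53.9793
V0=11.5675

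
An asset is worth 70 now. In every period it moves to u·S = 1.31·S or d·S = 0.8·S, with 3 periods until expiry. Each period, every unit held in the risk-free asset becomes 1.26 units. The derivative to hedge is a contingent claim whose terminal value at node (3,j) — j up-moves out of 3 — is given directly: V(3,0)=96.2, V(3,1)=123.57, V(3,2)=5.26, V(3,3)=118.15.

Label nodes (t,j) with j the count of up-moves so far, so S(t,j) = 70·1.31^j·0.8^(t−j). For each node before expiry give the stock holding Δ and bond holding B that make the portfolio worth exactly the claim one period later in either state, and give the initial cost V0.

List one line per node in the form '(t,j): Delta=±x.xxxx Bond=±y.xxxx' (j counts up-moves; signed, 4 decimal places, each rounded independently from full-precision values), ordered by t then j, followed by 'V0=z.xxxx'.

(0,0): Delta=1.2559 Bond=-42.2899
(1,0): Delta=-2.8908 Bond=178.9288
(1,1): Delta=1.5311 Bond=-78.5259
(2,0): Delta=1.1979 Bond=42.2751
(2,1): Delta=-3.1622 Bond=245.3606
(2,2): Delta=1.8427 Bond=-136.3669
V0=45.6207

The replicating-portfolio and risk-neutral prices coincide; use p* = (1.26−0.8)/(1.31−0.8) = 0.9020 for the latter.
Payoff layer (t=3): V(3,0)=96.2000, V(3,1)=123.5700, V(3,2)=5.2600, V(3,3)=118.1500
(2,0): S=44.8000. Δ = (V_up−V_dn)/(S_up−S_dn) = (123.5700−96.2000)/(58.6880−35.8400) = 1.1979. V = [p*·123.5700 + (1−p*)·96.2000]/1.26 = 95.9418. B = V − Δ·S = 42.2751.
(2,1): S=73.3600. Δ = (V_up−V_dn)/(S_up−S_dn) = (5.2600−123.5700)/(96.1016−58.6880) = -3.1622. V = [p*·5.2600 + (1−p*)·123.5700]/1.26 = 13.3802. B = V − Δ·S = 245.3606.
(2,2): S=120.1270. Δ = (V_up−V_dn)/(S_up−S_dn) = (118.1500−5.2600)/(157.3664−96.1016) = 1.8427. V = [p*·118.1500 + (1−p*)·5.2600]/1.26 = 84.9860. B = V − Δ·S = -136.3669.
(1,0): S=56.0000. Δ = (V_up−V_dn)/(S_up−S_dn) = (13.3802−95.9418)/(73.3600−44.8000) = -2.8908. V = [p*·13.3802 + (1−p*)·95.9418]/1.26 = 17.0432. B = V − Δ·S = 178.9288.
(1,1): S=91.7000. Δ = (V_up−V_dn)/(S_up−S_dn) = (84.9860−13.3802)/(120.1270−73.3600) = 1.5311. V = [p*·84.9860 + (1−p*)·13.3802]/1.26 = 61.8776. B = V − Δ·S = -78.5259.
(0,0): S=70.0000. Δ = (V_up−V_dn)/(S_up−S_dn) = (61.8776−17.0432)/(91.7000−56.0000) = 1.2559. V = [p*·61.8776 + (1−p*)·17.0432]/1.26 = 45.6207. B = V − Δ·S = -42.2899.
Root portfolio cost Δ·70+B reproduces V0=45.6207.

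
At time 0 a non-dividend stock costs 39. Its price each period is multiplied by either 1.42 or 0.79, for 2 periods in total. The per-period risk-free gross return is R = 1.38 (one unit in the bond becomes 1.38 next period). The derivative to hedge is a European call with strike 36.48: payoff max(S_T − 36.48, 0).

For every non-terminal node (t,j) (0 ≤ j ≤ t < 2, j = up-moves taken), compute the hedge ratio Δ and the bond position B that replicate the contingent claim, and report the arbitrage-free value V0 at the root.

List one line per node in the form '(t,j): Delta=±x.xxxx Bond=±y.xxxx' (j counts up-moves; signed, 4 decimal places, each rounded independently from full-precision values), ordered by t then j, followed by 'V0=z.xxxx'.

(0,0): Delta=0.9773 Bond=-18.2434
(1,0): Delta=0.3746 Bond=-6.6062
(1,1): Delta=1.0000 Bond=-26.4348
V0=19.8701

Risk-neutral probability p* = (R−d)/(u−d) = (1.38−0.79)/(1.42−0.79) = 0.9365.
Terminal payoffs: V(2,0)=0.0000, V(2,1)=7.2702, V(2,2)=42.1596
  t=1,j=0: stock 30.8100 → up 43.7502 (V=7.2702), down 24.3399 (V=0.0000). Price 4.9338; hedge Δ=0.3746, bond B=-6.6062.
  t=1,j=1: stock 55.3800 → up 78.6396 (V=42.1596), down 43.7502 (V=7.2702). Price 28.9452; hedge Δ=1.0000, bond B=-26.4348.
  t=0,j=0: stock 39.0000 → up 55.3800 (V=28.9452), down 30.8100 (V=4.9338). Price 19.8701; hedge Δ=0.9773, bond B=-18.2434.
Check: Δ(0,0)·S0 + B(0,0) = 19.8701 = V0.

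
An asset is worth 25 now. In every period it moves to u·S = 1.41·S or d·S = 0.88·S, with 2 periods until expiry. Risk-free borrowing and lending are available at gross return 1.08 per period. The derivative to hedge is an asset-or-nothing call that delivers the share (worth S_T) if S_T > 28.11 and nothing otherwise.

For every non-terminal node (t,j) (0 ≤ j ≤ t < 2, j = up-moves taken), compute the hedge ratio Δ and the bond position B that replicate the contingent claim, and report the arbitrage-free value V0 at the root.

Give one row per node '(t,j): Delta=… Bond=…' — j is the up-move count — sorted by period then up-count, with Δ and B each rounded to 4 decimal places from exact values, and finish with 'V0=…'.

(0,0): Delta=1.8424 Bond=-27.4941
(1,0): Delta=2.6604 Bond=-47.6897
(1,1): Delta=1.0000 Bond=0.0000
V0=18.5652

Under the risk-neutral measure, an up-move has probability p* = (R−d)/(u−d) = 0.3774 and values discount at R = 1.08.
At expiry t=2: V(2,0)=0.0000, V(2,1)=31.0200, V(2,2)=49.7025
  t=1,j=0: stock 22.0000 → up 31.0200 (V=31.0200), down 19.3600 (V=0.0000). Price 10.8386; hedge Δ=2.6604, bond B=-47.6897.
  t=1,j=1: stock 35.2500 → up 49.7025 (V=49.7025), down 31.0200 (V=31.0200). Price 35.2500; hedge Δ=1.0000, bond B=0.0000.
  t=0,j=0: stock 25.0000 → up 35.2500 (V=35.2500), down 22.0000 (V=10.8386). Price 18.5652; hedge Δ=1.8424, bond B=-27.4941.
The time-0 hedge costs 18.5652, which is the no-arbitrage price.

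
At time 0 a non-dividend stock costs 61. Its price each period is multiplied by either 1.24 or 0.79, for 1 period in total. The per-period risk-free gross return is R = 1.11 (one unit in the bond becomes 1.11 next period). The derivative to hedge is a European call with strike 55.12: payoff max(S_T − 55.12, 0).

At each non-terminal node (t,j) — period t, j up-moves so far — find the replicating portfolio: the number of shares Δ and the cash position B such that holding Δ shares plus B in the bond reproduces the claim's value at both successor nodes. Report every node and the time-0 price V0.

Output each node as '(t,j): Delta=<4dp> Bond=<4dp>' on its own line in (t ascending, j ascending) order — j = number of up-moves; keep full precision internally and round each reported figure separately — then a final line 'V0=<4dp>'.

No-arbitrage ⇒ martingale measure with p* = (R−d)/(u−d) = 0.7111.
Payoff layer (t=1): V(1,0)=0.0000, V(1,1)=20.5200
Node (0,0) S=61.0000: V=(p*·20.5200+(1−p*)·0.0000)/1.11=13.1459; Δ=(20.5200−0.0000)/(75.6400−48.1900)=0.7475; B=V−Δ·S=-32.4541
The time-0 hedge costs 13.1459, which is the no-arbitrage price.

(0,0): Delta=0.7475 Bond=-32.4541
V0=13.1459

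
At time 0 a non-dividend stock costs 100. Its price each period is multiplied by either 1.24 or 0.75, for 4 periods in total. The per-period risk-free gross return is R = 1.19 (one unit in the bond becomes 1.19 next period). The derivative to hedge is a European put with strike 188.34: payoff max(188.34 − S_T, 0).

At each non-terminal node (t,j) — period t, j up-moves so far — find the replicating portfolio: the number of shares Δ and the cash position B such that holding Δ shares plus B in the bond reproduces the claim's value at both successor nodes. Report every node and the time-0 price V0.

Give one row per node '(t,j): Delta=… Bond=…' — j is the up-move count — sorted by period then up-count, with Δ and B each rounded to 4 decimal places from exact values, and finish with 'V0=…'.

The replicating-portfolio and risk-neutral prices coincide; use p* = (1.19−0.75)/(1.24−0.75) = 0.8980 for the latter.
Terminal values V(4,·): V(4,0)=156.6994, V(4,1)=136.0275, V(4,2)=101.8500, V(4,3)=45.3432, V(4,4)=0.0000
  t=3,j=0: stock 42.1875 → up 52.3125 (V=136.0275), down 31.6406 (V=156.6994). Price 116.0814; hedge Δ=-1.0000, bond B=158.2689.
  t=3,j=1: stock 69.7500 → up 86.4900 (V=101.8500), down 52.3125 (V=136.0275). Price 88.5189; hedge Δ=-1.0000, bond B=158.2689.
  t=3,j=2: stock 115.3200 → up 142.9968 (V=45.3432), down 86.4900 (V=101.8500). Price 42.9489; hedge Δ=-1.0000, bond B=158.2689.
  t=3,j=3: stock 190.6624 → up 236.4214 (V=0.0000), down 142.9968 (V=45.3432). Price 3.8881; hedge Δ=-0.4853, bond B=96.4253.
  t=2,j=0: stock 56.2500 → up 69.7500 (V=88.5189), down 42.1875 (V=116.0814). Price 76.7491; hedge Δ=-1.0000, bond B=132.9991.
  t=2,j=1: stock 93.0000 → up 115.3200 (V=42.9489), down 69.7500 (V=88.5189). Price 39.9991; hedge Δ=-1.0000, bond B=132.9991.
  t=2,j=2: stock 153.7600 → up 190.6624 (V=3.8881), down 115.3200 (V=42.9489). Price 6.6167; hedge Δ=-0.5184, bond B=86.3326.
  t=1,j=0: stock 75.0000 → up 93.0000 (V=39.9991), down 56.2500 (V=76.7491). Price 36.7639; hedge Δ=-1.0000, bond B=111.7639.
  t=1,j=1: stock 124.0000 → up 153.7600 (V=6.6167), down 93.0000 (V=39.9991). Price 8.4228; hedge Δ=-0.5494, bond B=76.5500.
  t=0,j=0: stock 100.0000 → up 124.0000 (V=8.4228), down 75.0000 (V=36.7639). Price 9.5082; hedge Δ=-0.5784, bond B=67.3473.
The time-0 hedge costs 9.5082, which is the no-arbitrage price.

(0,0): Delta=-0.5784 Bond=67.3473
(1,0): Delta=-1.0000 Bond=111.7639
(1,1): Delta=-0.5494 Bond=76.5500
(2,0): Delta=-1.0000 Bond=132.9991
(2,1): Delta=-1.0000 Bond=132.9991
(2,2): Delta=-0.5184 Bond=86.3326
(3,0): Delta=-1.0000 Bond=158.2689
(3,1): Delta=-1.0000 Bond=158.2689
(3,2): Delta=-1.0000 Bond=158.2689
(3,3): Delta=-0.4853 Bond=96.4253
V0=9.5082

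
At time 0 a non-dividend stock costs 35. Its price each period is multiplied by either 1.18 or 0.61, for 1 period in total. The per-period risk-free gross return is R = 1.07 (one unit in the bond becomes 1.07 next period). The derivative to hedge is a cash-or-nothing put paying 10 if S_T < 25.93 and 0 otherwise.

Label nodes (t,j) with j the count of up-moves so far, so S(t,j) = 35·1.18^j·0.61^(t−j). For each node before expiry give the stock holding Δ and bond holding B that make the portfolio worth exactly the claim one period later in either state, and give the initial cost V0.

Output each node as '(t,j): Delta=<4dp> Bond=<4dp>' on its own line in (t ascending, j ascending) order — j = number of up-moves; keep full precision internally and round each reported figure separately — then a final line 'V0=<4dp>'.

(0,0): Delta=-0.5013 Bond=19.3474
V0=1.8036

Under the risk-neutral measure, an up-move has probability p* = (R−d)/(u−d) = 0.8070 and values discount at R = 1.07.
Payoff layer (t=1): V(1,0)=10.0000, V(1,1)=0.0000
  t=0,j=0: stock 35.0000 → up 41.3000 (V=0.0000), down 21.3500 (V=10.0000). Price 1.8036; hedge Δ=-0.5013, bond B=19.3474.
Check: Δ(0,0)·S0 + B(0,0) = 1.8036 = V0.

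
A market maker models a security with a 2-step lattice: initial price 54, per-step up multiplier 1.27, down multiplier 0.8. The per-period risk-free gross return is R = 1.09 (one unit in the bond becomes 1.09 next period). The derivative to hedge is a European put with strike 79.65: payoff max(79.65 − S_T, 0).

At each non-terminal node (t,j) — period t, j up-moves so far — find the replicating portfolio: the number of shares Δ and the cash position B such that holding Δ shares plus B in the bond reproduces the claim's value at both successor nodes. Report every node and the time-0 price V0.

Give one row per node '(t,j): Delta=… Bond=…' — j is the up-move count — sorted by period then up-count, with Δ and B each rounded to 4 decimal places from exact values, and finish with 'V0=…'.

(0,0): Delta=-0.8339 Bond=60.4572
(1,0): Delta=-1.0000 Bond=73.0734
(1,1): Delta=-0.7690 Bond=61.4449
V0=15.4260

Since d<R<u, set p* = (R−d)/(u−d) = 0.6170; price each node as the discounted p*-expectation of its children.
At expiry t=2: V(2,0)=45.0900, V(2,1)=24.7860, V(2,2)=0.0000
(1,0): S=43.2000. Δ = (V_up−V_dn)/(S_up−S_dn) = (24.7860−45.0900)/(54.8640−34.5600) = -1.0000. V = [p*·24.7860 + (1−p*)·45.0900]/1.09 = 29.8734. B = V − Δ·S = 73.0734.
(1,1): S=68.5800. Δ = (V_up−V_dn)/(S_up−S_dn) = (0.0000−24.7860)/(87.0966−54.8640) = -0.7690. V = [p*·0.0000 + (1−p*)·24.7860]/1.09 = 8.7087. B = V − Δ·S = 61.4449.
(0,0): S=54.0000. Δ = (V_up−V_dn)/(S_up−S_dn) = (8.7087−29.8734)/(68.5800−43.2000) = -0.8339. V = [p*·8.7087 + (1−p*)·29.8734]/1.09 = 15.4260. B = V − Δ·S = 60.4572.
Each (Δ,B) replicates both successor values, so the strategy is self-financing and V0 is arbitrage-free.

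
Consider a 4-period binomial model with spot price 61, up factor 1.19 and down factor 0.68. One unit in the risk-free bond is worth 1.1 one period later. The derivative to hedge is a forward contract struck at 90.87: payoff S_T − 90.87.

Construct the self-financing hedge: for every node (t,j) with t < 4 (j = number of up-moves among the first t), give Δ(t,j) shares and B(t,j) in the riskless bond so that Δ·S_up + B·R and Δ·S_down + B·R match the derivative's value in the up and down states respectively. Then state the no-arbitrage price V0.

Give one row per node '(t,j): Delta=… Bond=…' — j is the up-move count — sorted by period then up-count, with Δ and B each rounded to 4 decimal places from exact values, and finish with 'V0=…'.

Under the risk-neutral measure, an up-move has probability p* = (R−d)/(u−d) = 0.8235 and values discount at R = 1.1.
Terminal values V(4,·): V(4,0)=-77.8274, V(4,1)=-68.0454, V(4,2)=-50.9269, V(4,3)=-20.9696, V(4,4)=31.4557
Node (3,0) S=19.1804: V=(p*·-68.0454+(1−p*)·-77.8274)/1.1=-63.4287; Δ=(-68.0454−-77.8274)/(22.8246−13.0426)=1.0000; B=V−Δ·S=-82.6091
Node (3,1) S=33.5656: V=(p*·-50.9269+(1−p*)·-68.0454)/1.1=-49.0435; Δ=(-50.9269−-68.0454)/(39.9431−22.8246)=1.0000; B=V−Δ·S=-82.6091
Node (3,2) S=58.7398: V=(p*·-20.9696+(1−p*)·-50.9269)/1.1=-23.8693; Δ=(-20.9696−-50.9269)/(69.9004−39.9431)=1.0000; B=V−Δ·S=-82.6091
Node (3,3) S=102.7947: V=(p*·31.4557+(1−p*)·-20.9696)/1.1=20.1856; Δ=(31.4557−-20.9696)/(122.3257−69.9004)=1.0000; B=V−Δ·S=-82.6091
Node (2,0) S=28.2064: V=(p*·-49.0435+(1−p*)·-63.4287)/1.1=-46.8928; Δ=(-49.0435−-63.4287)/(33.5656−19.1804)=1.0000; B=V−Δ·S=-75.0992
Node (2,1) S=49.3612: V=(p*·-23.8693+(1−p*)·-49.0435)/1.1=-25.7380; Δ=(-23.8693−-49.0435)/(58.7398−33.5656)=1.0000; B=V−Δ·S=-75.0992
Node (2,2) S=86.3821: V=(p*·20.1856+(1−p*)·-23.8693)/1.1=11.2829; Δ=(20.1856−-23.8693)/(102.7947−58.7398)=1.0000; B=V−Δ·S=-75.0992
Node (1,0) S=41.4800: V=(p*·-25.7380+(1−p*)·-46.8928)/1.1=-26.7920; Δ=(-25.7380−-46.8928)/(49.3612−28.2064)=1.0000; B=V−Δ·S=-68.2720
Node (1,1) S=72.5900: V=(p*·11.2829+(1−p*)·-25.7380)/1.1=4.3180; Δ=(11.2829−-25.7380)/(86.3821−49.3612)=1.0000; B=V−Δ·S=-68.2720
Node (0,0) S=61.0000: V=(p*·4.3180+(1−p*)·-26.7920)/1.1=-1.0654; Δ=(4.3180−-26.7920)/(72.5900−41.4800)=1.0000; B=V−Δ·S=-62.0654
Check: Δ(0,0)·S0 + B(0,0) = -1.0654 = V0.

(0,0): Delta=1.0000 Bond=-62.0654
(1,0): Delta=1.0000 Bond=-68.2720
(1,1): Delta=1.0000 Bond=-68.2720
(2,0): Delta=1.0000 Bond=-75.0992
(2,1): Delta=1.0000 Bond=-75.0992
(2,2): Delta=1.0000 Bond=-75.0992
(3,0): Delta=1.0000 Bond=-82.6091
(3,1): Delta=1.0000 Bond=-82.6091
(3,2): Delta=1.0000 Bond=-82.6091
(3,3): Delta=1.0000 Bond=-82.6091
V0=-1.0654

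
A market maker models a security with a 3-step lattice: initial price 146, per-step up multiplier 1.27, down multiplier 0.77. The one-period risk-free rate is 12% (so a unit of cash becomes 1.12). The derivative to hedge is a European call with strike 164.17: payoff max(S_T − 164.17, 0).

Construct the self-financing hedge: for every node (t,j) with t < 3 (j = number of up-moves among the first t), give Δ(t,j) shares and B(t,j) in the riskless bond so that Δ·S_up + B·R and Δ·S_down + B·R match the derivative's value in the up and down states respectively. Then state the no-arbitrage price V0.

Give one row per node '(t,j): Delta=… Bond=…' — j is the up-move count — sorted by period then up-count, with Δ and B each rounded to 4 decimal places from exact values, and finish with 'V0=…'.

No-arbitrage ⇒ martingale measure with p* = (R−d)/(u−d) = 0.7000.
Terminal values V(3,·): V(3,0)=0.0000, V(3,1)=0.0000, V(3,2)=17.1522, V(3,3)=134.8939
Node (2,0) S=86.5634: V=(p*·0.0000+(1−p*)·0.0000)/1.12=0.0000; Δ=(0.0000−0.0000)/(109.9355−66.6538)=0.0000; B=V−Δ·S=0.0000
Node (2,1) S=142.7734: V=(p*·17.1522+(1−p*)·0.0000)/1.12=10.7201; Δ=(17.1522−0.0000)/(181.3222−109.9355)=0.2403; B=V−Δ·S=-23.5843
Node (2,2) S=235.4834: V=(p*·134.8939+(1−p*)·17.1522)/1.12=88.9030; Δ=(134.8939−17.1522)/(299.0639−181.3222)=1.0000; B=V−Δ·S=-146.5804
Node (1,0) S=112.4200: V=(p*·10.7201+(1−p*)·0.0000)/1.12=6.7001; Δ=(10.7201−0.0000)/(142.7734−86.5634)=0.1907; B=V−Δ·S=-14.7402
Node (1,1) S=185.4200: V=(p*·88.9030+(1−p*)·10.7201)/1.12=58.4359; Δ=(88.9030−10.7201)/(235.4834−142.7734)=0.8433; B=V−Δ·S=-97.9299
Node (0,0) S=146.0000: V=(p*·58.4359+(1−p*)·6.7001)/1.12=38.3171; Δ=(58.4359−6.7001)/(185.4200−112.4200)=0.7087; B=V−Δ·S=-65.1545
The time-0 hedge costs 38.3171, which is the no-arbitrage price.

(0,0): Delta=0.7087 Bond=-65.1545
(1,0): Delta=0.1907 Bond=-14.7402
(1,1): Delta=0.8433 Bond=-97.9299
(2,0): Delta=0.0000 Bond=0.0000
(2,1): Delta=0.2403 Bond=-23.5843
(2,2): Delta=1.0000 Bond=-146.5804
V0=38.3171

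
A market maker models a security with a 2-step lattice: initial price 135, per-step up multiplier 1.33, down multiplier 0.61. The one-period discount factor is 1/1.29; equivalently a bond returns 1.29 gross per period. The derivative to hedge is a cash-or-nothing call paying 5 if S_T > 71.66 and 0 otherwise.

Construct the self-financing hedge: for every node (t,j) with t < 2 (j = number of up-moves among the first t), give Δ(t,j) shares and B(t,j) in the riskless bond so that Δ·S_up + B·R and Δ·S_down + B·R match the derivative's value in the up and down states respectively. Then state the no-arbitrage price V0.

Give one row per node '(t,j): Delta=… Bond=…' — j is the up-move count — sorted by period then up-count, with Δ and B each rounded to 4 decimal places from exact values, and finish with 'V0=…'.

Risk-neutral probability p* = (R−d)/(u−d) = (1.29−0.61)/(1.33−0.61) = 0.9444.
Terminal values V(2,·): V(2,0)=0.0000, V(2,1)=5.0000, V(2,2)=5.0000
Node (1,0) S=82.3500: V=(p*·5.0000+(1−p*)·0.0000)/1.29=3.6606; Δ=(5.0000−0.0000)/(109.5255−50.2335)=0.0843; B=V−Δ·S=-3.2838
Node (1,1) S=179.5500: V=(p*·5.0000+(1−p*)·5.0000)/1.29=3.8760; Δ=(5.0000−5.0000)/(238.8015−109.5255)=0.0000; B=V−Δ·S=3.8760
Node (0,0) S=135.0000: V=(p*·3.8760+(1−p*)·3.6606)/1.29=2.9954; Δ=(3.8760−3.6606)/(179.5500−82.3500)=0.0022; B=V−Δ·S=2.6963
Root portfolio cost Δ·135+B reproduces V0=2.9954.

(0,0): Delta=0.0022 Bond=2.6963
(1,0): Delta=0.0843 Bond=-3.2838
(1,1): Delta=0.0000 Bond=3.8760
V0=2.9954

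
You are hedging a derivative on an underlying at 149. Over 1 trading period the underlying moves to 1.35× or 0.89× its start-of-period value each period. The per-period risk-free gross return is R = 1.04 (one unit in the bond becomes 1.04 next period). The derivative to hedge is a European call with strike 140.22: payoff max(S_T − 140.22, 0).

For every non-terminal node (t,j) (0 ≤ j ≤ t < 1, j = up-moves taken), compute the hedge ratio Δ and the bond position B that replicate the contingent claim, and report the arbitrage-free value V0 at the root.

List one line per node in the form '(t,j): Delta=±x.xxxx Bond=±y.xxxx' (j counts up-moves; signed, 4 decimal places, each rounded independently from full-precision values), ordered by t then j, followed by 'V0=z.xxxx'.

No-arbitrage ⇒ martingale measure with p* = (R−d)/(u−d) = 0.3261.
Payoff layer (t=1): V(1,0)=0.0000, V(1,1)=60.9300
(0,0): S=149.0000. Δ = (V_up−V_dn)/(S_up−S_dn) = (60.9300−0.0000)/(201.1500−132.6100) = 0.8890. V = [p*·60.9300 + (1−p*)·0.0000]/1.04 = 19.1043. B = V − Δ·S = -113.3522.
Check: Δ(0,0)·S0 + B(0,0) = 19.1043 = V0.

(0,0): Delta=0.8890 Bond=-113.3522
V0=19.1043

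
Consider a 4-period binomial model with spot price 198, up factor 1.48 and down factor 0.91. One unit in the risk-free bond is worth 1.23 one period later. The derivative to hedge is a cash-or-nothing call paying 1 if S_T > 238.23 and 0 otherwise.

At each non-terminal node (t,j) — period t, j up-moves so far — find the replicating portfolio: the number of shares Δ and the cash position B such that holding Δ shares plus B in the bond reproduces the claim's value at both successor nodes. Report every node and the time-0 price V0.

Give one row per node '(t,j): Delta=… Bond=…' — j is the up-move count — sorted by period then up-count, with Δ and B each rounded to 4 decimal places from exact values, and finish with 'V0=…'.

Since d<R<u, set p* = (R−d)/(u−d) = 0.5614; price each node as the discounted p*-expectation of its children.
At expiry t=4: V(4,0)=0.0000, V(4,1)=0.0000, V(4,2)=1.0000, V(4,3)=1.0000, V(4,4)=1.0000
  t=3,j=0: stock 149.2071 → up 220.8264 (V=0.0000), down 135.7784 (V=0.0000). Price 0.0000; hedge Δ=0.0000, bond B=0.0000.
  t=3,j=1: stock 242.6664 → up 359.1463 (V=1.0000), down 220.8264 (V=0.0000). Price 0.4564; hedge Δ=0.0072, bond B=-1.2980.
  t=3,j=2: stock 394.6663 → up 584.1061 (V=1.0000), down 359.1463 (V=1.0000). Price 0.8130; hedge Δ=0.0000, bond B=0.8130.
  t=3,j=3: stock 641.8748 → up 949.9747 (V=1.0000), down 584.1061 (V=1.0000). Price 0.8130; hedge Δ=0.0000, bond B=0.8130.
  t=2,j=0: stock 163.9638 → up 242.6664 (V=0.4564), down 149.2071 (V=0.0000). Price 0.2083; hedge Δ=0.0049, bond B=-0.5924.
  t=2,j=1: stock 266.6664 → up 394.6663 (V=0.8130), down 242.6664 (V=0.4564). Price 0.5338; hedge Δ=0.0023, bond B=-0.0918.
  t=2,j=2: stock 433.6992 → up 641.8748 (V=0.8130), down 394.6663 (V=0.8130). Price 0.6610; hedge Δ=0.0000, bond B=0.6610.
  t=1,j=0: stock 180.1800 → up 266.6664 (V=0.5338), down 163.9638 (V=0.2083). Price 0.3179; hedge Δ=0.0032, bond B=-0.2531.
  t=1,j=1: stock 293.0400 → up 433.6992 (V=0.6610), down 266.6664 (V=0.5338). Price 0.4920; hedge Δ=0.0008, bond B=0.2690.
  t=0,j=0: stock 198.0000 → up 293.0400 (V=0.4920), down 180.1800 (V=0.3179). Price 0.3380; hedge Δ=0.0015, bond B=0.0325.
Self-financing check: at every node Δ·S+B equals the discounted successor values.

(0,0): Delta=0.0015 Bond=0.0325
(1,0): Delta=0.0032 Bond=-0.2531
(1,1): Delta=0.0008 Bond=0.2690
(2,0): Delta=0.0049 Bond=-0.5924
(2,1): Delta=0.0023 Bond=-0.0918
(2,2): Delta=0.0000 Bond=0.6610
(3,0): Delta=0.0000 Bond=0.0000
(3,1): Delta=0.0072 Bond=-1.2980
(3,2): Delta=0.0000 Bond=0.8130
(3,3): Delta=0.0000 Bond=0.8130
V0=0.3380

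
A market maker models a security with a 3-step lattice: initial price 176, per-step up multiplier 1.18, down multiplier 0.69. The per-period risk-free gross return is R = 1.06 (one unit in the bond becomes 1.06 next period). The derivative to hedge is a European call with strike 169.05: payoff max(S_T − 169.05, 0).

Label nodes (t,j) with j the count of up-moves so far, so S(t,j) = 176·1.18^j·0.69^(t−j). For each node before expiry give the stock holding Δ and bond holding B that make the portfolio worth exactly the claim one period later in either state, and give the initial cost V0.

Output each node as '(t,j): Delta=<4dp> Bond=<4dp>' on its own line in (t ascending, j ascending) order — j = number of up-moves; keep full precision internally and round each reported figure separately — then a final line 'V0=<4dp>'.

No-arbitrage ⇒ martingale measure with p* = (R−d)/(u−d) = 0.7551.
At expiry t=3: V(3,0)=0.0000, V(3,1)=0.0000, V(3,2)=0.0431, V(3,3)=120.1236
(2,0): S=83.7936. Δ = (V_up−V_dn)/(S_up−S_dn) = (0.0000−0.0000)/(98.8764−57.8176) = 0.0000. V = [p*·0.0000 + (1−p*)·0.0000]/1.06 = 0.0000. B = V − Δ·S = 0.0000.
(2,1): S=143.2992. Δ = (V_up−V_dn)/(S_up−S_dn) = (0.0431−0.0000)/(169.0931−98.8764) = 0.0006. V = [p*·0.0431 + (1−p*)·0.0000]/1.06 = 0.0307. B = V − Δ·S = -0.0572.
(2,2): S=245.0624. Δ = (V_up−V_dn)/(S_up−S_dn) = (120.1236−0.0431)/(289.1736−169.0931) = 1.0000. V = [p*·120.1236 + (1−p*)·0.0431]/1.06 = 85.5813. B = V − Δ·S = -159.4811.
(1,0): S=121.4400. Δ = (V_up−V_dn)/(S_up−S_dn) = (0.0307−0.0000)/(143.2992−83.7936) = 0.0005. V = [p*·0.0307 + (1−p*)·0.0000]/1.06 = 0.0218. B = V − Δ·S = -0.0407.
(1,1): S=207.6800. Δ = (V_up−V_dn)/(S_up−S_dn) = (85.5813−0.0307)/(245.0624−143.2992) = 0.8407. V = [p*·85.5813 + (1−p*)·0.0307]/1.06 = 60.9718. B = V − Δ·S = -113.6213.
(0,0): S=176.0000. Δ = (V_up−V_dn)/(S_up−S_dn) = (60.9718−0.0218)/(207.6800−121.4400) = 0.7067. V = [p*·60.9718 + (1−p*)·0.0218]/1.06 = 43.4389. B = V − Δ·S = -80.9487.
Self-financing check: at every node Δ·S+B equals the discounted successor values.

(0,0): Delta=0.7067 Bond=-80.9487
(1,0): Delta=0.0005 Bond=-0.0407
(1,1): Delta=0.8407 Bond=-113.6213
(2,0): Delta=0.0000 Bond=0.0000
(2,1): Delta=0.0006 Bond=-0.0572
(2,2): Delta=1.0000 Bond=-159.4811
V0=43.4389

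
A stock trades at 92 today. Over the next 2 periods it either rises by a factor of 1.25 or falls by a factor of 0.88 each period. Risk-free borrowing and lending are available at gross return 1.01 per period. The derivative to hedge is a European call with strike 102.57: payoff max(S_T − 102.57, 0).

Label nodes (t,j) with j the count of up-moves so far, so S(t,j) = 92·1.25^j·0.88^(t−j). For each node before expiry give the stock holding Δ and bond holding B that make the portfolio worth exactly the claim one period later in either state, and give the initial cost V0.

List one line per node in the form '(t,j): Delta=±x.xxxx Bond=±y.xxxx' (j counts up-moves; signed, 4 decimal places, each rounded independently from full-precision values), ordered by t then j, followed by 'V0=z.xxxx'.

The replicating-portfolio and risk-neutral prices coincide; use p* = (1.01−0.88)/(1.25−0.88) = 0.3514 for the latter.
Payoff layer (t=2): V(2,0)=0.0000, V(2,1)=0.0000, V(2,2)=41.1800
(1,0): S=80.9600. Δ = (V_up−V_dn)/(S_up−S_dn) = (0.0000−0.0000)/(101.2000−71.2448) = 0.0000. V = [p*·0.0000 + (1−p*)·0.0000]/1.01 = 0.0000. B = V − Δ·S = 0.0000.
(1,1): S=115.0000. Δ = (V_up−V_dn)/(S_up−S_dn) = (41.1800−0.0000)/(143.7500−101.2000) = 0.9678. V = [p*·41.1800 + (1−p*)·0.0000]/1.01 = 14.3254. B = V − Δ·S = -96.9719.
(0,0): S=92.0000. Δ = (V_up−V_dn)/(S_up−S_dn) = (14.3254−0.0000)/(115.0000−80.9600) = 0.4208. V = [p*·14.3254 + (1−p*)·0.0000]/1.01 = 4.9834. B = V − Δ·S = -33.7339.
Each (Δ,B) replicates both successor values, so the strategy is self-financing and V0 is arbitrage-free.

(0,0): Delta=0.4208 Bond=-33.7339
(1,0): Delta=0.0000 Bond=0.0000
(1,1): Delta=0.9678 Bond=-96.9719
V0=4.9834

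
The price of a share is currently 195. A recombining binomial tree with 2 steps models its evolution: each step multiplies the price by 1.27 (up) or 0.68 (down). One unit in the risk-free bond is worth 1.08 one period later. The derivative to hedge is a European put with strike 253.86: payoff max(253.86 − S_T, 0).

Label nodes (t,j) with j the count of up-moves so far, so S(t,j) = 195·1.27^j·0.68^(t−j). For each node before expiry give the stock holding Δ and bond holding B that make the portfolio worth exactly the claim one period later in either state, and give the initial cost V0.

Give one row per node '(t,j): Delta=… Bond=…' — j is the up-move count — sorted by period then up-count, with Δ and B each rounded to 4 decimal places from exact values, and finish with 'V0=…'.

Under the risk-neutral measure, an up-move has probability p* = (R−d)/(u−d) = 0.6780 and values discount at R = 1.08.
Terminal values V(2,·): V(2,0)=163.6920, V(2,1)=85.4580, V(2,2)=0.0000
Node (1,0) S=132.6000: V=(p*·85.4580+(1−p*)·163.6920)/1.08=102.4556; Δ=(85.4580−163.6920)/(168.4020−90.1680)=-1.0000; B=V−Δ·S=235.0556
Node (1,1) S=247.6500: V=(p*·0.0000+(1−p*)·85.4580)/1.08=25.4818; Δ=(0.0000−85.4580)/(314.5155−168.4020)=-0.5849; B=V−Δ·S=170.3259
Node (0,0) S=195.0000: V=(p*·25.4818+(1−p*)·102.4556)/1.08=46.5463; Δ=(25.4818−102.4556)/(247.6500−132.6000)=-0.6690; B=V−Δ·S=177.0102
Each (Δ,B) replicates both successor values, so the strategy is self-financing and V0 is arbitrage-free.

(0,0): Delta=-0.6690 Bond=177.0102
(1,0): Delta=-1.0000 Bond=235.0556
(1,1): Delta=-0.5849 Bond=170.3259
V0=46.5463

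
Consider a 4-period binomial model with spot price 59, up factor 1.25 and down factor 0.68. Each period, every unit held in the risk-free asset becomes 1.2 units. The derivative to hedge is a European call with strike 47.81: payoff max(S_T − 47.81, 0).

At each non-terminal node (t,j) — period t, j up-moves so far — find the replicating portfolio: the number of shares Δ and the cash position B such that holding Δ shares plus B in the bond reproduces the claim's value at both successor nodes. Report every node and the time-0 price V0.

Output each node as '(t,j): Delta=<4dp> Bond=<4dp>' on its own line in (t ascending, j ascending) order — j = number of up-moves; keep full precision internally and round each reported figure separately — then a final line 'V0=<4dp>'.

Risk-neutral probability p* = (R−d)/(u−d) = (1.2−0.68)/(1.25−0.68) = 0.9123.
Payoff layer (t=4): V(4,0)=0.0000, V(4,1)=0.0000, V(4,2)=0.0000, V(4,3)=30.5494, V(4,4)=96.2330
  t=3,j=0: stock 18.5515 → up 23.1894 (V=0.0000), down 12.6150 (V=0.0000). Price 0.0000; hedge Δ=0.0000, bond B=0.0000.
  t=3,j=1: stock 34.1020 → up 42.6275 (V=0.0000), down 23.1894 (V=0.0000). Price 0.0000; hedge Δ=0.0000, bond B=0.0000.
  t=3,j=2: stock 62.6875 → up 78.3594 (V=30.5494), down 42.6275 (V=0.0000). Price 23.2247; hedge Δ=0.8550, bond B=-30.3707.
  t=3,j=3: stock 115.2344 → up 144.0430 (V=96.2330), down 78.3594 (V=30.5494). Price 75.3927; hedge Δ=1.0000, bond B=-39.8417.
  t=2,j=0: stock 27.2816 → up 34.1020 (V=0.0000), down 18.5515 (V=0.0000). Price 0.0000; hedge Δ=0.0000, bond B=0.0000.
  t=2,j=1: stock 50.1500 → up 62.6875 (V=23.2247), down 34.1020 (V=0.0000). Price 17.6562; hedge Δ=0.8125, bond B=-23.0889.
  t=2,j=2: stock 92.1875 → up 115.2344 (V=75.3927), down 62.6875 (V=23.2247). Price 59.0138; hedge Δ=0.9928, bond B=-32.5091.
  t=1,j=0: stock 40.1200 → up 50.1500 (V=17.6562), down 27.2816 (V=0.0000). Price 13.4228; hedge Δ=0.7721, bond B=-17.5529.
  t=1,j=1: stock 73.7500 → up 92.1875 (V=59.0138), down 50.1500 (V=17.6562). Price 46.1550; hedge Δ=0.9838, bond B=-26.4023.
  t=0,j=0: stock 59.0000 → up 73.7500 (V=46.1550), down 40.1200 (V=13.4228). Price 36.0698; hedge Δ=0.9733, bond B=-21.3550.
The time-0 hedge costs 36.0698, which is the no-arbitrage price.

(0,0): Delta=0.9733 Bond=-21.3550
(1,0): Delta=0.7721 Bond=-17.5529
(1,1): Delta=0.9838 Bond=-26.4023
(2,0): Delta=0.0000 Bond=0.0000
(2,1): Delta=0.8125 Bond=-23.0889
(2,2): Delta=0.9928 Bond=-32.5091
(3,0): Delta=0.0000 Bond=0.0000
(3,1): Delta=0.0000 Bond=0.0000
(3,2): Delta=0.8550 Bond=-30.3707
(3,3): Delta=1.0000 Bond=-39.8417
V0=36.0698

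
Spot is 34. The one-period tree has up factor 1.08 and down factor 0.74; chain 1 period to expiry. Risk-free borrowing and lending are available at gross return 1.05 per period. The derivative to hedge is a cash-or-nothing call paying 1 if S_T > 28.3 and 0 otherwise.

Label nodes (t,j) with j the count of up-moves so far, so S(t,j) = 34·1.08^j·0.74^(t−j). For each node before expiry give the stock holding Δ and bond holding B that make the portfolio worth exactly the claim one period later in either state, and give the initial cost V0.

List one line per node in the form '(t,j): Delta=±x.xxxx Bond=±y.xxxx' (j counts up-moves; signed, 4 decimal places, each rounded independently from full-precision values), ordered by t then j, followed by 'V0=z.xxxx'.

Under the risk-neutral measure, an up-move has probability p* = (R−d)/(u−d) = 0.9118 and values discount at R = 1.05.
Payoff layer (t=1): V(1,0)=0.0000, V(1,1)=1.0000
(0,0): S=34.0000. Δ = (V_up−V_dn)/(S_up−S_dn) = (1.0000−0.0000)/(36.7200−25.1600) = 0.0865. V = [p*·1.0000 + (1−p*)·0.0000]/1.05 = 0.8683. B = V − Δ·S = -2.0728.
Each (Δ,B) replicates both successor values, so the strategy is self-financing and V0 is arbitrage-free.

(0,0): Delta=0.0865 Bond=-2.0728
V0=0.8683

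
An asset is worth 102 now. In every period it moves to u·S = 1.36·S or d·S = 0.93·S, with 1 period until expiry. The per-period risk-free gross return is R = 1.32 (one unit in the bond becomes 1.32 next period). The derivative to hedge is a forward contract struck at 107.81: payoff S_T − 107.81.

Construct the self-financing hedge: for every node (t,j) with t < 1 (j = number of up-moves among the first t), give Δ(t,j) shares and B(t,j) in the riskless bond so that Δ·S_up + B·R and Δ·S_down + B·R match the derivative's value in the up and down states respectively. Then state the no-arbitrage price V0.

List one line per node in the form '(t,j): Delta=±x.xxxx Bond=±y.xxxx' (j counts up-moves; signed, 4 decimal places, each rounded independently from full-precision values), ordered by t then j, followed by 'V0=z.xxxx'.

Under the risk-neutral measure, an up-move has probability p* = (R−d)/(u−d) = 0.9070 and values discount at R = 1.32.
Terminal payoffs: V(1,0)=-12.9500, V(1,1)=30.9100
(0,0): S=102.0000. Δ = (V_up−V_dn)/(S_up−S_dn) = (30.9100−-12.9500)/(138.7200−94.8600) = 1.0000. V = [p*·30.9100 + (1−p*)·-12.9500]/1.32 = 20.3258. B = V − Δ·S = -81.6742.
The time-0 hedge costs 20.3258, which is the no-arbitrage price.

(0,0): Delta=1.0000 Bond=-81.6742
V0=20.3258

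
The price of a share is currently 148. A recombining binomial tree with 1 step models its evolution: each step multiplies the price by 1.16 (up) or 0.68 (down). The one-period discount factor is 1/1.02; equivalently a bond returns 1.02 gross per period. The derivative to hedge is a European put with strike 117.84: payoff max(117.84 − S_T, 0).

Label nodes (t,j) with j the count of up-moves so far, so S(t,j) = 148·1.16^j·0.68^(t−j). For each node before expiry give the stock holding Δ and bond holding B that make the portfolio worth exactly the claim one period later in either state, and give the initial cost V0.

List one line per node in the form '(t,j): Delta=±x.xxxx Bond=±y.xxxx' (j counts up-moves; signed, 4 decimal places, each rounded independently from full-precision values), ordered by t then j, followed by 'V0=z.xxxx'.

(0,0): Delta=-0.2421 Bond=40.7516
V0=4.9183

No-arbitrage ⇒ martingale measure with p* = (R−d)/(u−d) = 0.7083.
Terminal payoffs: V(1,0)=17.2000, V(1,1)=0.0000
Node (0,0) S=148.0000: V=(p*·0.0000+(1−p*)·17.2000)/1.02=4.9183; Δ=(0.0000−17.2000)/(171.6800−100.6400)=-0.2421; B=V−Δ·S=40.7516
Each (Δ,B) replicates both successor values, so the strategy is self-financing and V0 is arbitrage-free.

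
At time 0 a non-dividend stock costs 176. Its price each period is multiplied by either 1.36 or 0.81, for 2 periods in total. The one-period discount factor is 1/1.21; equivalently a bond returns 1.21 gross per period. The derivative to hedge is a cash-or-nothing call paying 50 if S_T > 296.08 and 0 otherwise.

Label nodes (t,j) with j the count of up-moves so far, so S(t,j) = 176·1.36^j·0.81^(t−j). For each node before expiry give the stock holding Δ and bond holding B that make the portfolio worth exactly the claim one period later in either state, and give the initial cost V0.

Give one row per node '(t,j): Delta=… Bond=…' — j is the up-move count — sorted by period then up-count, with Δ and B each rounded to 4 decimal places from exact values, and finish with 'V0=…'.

Since d<R<u, set p* = (R−d)/(u−d) = 0.7273; price each node as the discounted p*-expectation of its children.
At expiry t=2: V(2,0)=0.0000, V(2,1)=0.0000, V(2,2)=50.0000
(1,0): S=142.5600. Δ = (V_up−V_dn)/(S_up−S_dn) = (0.0000−0.0000)/(193.8816−115.4736) = 0.0000. V = [p*·0.0000 + (1−p*)·0.0000]/1.21 = 0.0000. B = V − Δ·S = 0.0000.
(1,1): S=239.3600. Δ = (V_up−V_dn)/(S_up−S_dn) = (50.0000−0.0000)/(325.5296−193.8816) = 0.3798. V = [p*·50.0000 + (1−p*)·0.0000]/1.21 = 30.0526. B = V − Δ·S = -60.8565.
(0,0): S=176.0000. Δ = (V_up−V_dn)/(S_up−S_dn) = (30.0526−0.0000)/(239.3600−142.5600) = 0.3105. V = [p*·30.0526 + (1−p*)·0.0000]/1.21 = 18.0632. B = V − Δ·S = -36.5779.
Self-financing check: at every node Δ·S+B equals the discounted successor values.

(0,0): Delta=0.3105 Bond=-36.5779
(1,0): Delta=0.0000 Bond=0.0000
(1,1): Delta=0.3798 Bond=-60.8565
V0=18.0632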